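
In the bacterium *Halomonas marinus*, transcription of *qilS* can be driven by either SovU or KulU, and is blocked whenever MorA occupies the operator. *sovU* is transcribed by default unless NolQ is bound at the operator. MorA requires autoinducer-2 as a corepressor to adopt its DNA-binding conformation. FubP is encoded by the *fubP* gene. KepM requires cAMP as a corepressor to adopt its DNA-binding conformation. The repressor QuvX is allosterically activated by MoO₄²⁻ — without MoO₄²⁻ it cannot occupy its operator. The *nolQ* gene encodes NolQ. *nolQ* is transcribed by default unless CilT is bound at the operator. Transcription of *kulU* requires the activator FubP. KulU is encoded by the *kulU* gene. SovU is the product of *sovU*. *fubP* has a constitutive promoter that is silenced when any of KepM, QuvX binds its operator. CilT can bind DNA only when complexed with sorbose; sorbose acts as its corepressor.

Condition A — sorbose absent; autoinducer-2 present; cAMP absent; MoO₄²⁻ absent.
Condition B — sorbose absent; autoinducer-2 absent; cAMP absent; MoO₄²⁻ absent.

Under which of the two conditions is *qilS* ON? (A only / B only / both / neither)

Condition A:
Sorbose is absent, so CilT is inactive.
With no repressor bound, *nolQ* is transcribed.
So NolQ is produced and active.
With repressor NolQ bound, *sovU* is not transcribed.
So SovU is not produced.
Autoinducer-2 is present, so MorA is active.
cAMP is absent, so KepM is inactive.
MoO₄²⁻ is absent, so QuvX is inactive.
With no repressor bound, *fubP* is transcribed.
So FubP is produced and active.
No repressor is bound and FubP is active, so *kulU* is transcribed.
So KulU is produced and active.
With repressor MorA bound, *qilS* is not transcribed.
→ *qilS* is OFF in A.
Condition B:
Sorbose is absent, so CilT is inactive.
With no repressor bound, *nolQ* is transcribed.
So NolQ is produced and active.
With repressor NolQ bound, *sovU* is not transcribed.
So SovU is not produced.
Autoinducer-2 is absent, so MorA is inactive.
cAMP is absent, so KepM is inactive.
MoO₄²⁻ is absent, so QuvX is inactive.
With no repressor bound, *fubP* is transcribed.
So FubP is produced and active.
No repressor is bound and FubP is active, so *kulU* is transcribed.
So KulU is produced and active.
Activator KulU is present, so *qilS* is transcribed.
→ *qilS* is ON in B.

B only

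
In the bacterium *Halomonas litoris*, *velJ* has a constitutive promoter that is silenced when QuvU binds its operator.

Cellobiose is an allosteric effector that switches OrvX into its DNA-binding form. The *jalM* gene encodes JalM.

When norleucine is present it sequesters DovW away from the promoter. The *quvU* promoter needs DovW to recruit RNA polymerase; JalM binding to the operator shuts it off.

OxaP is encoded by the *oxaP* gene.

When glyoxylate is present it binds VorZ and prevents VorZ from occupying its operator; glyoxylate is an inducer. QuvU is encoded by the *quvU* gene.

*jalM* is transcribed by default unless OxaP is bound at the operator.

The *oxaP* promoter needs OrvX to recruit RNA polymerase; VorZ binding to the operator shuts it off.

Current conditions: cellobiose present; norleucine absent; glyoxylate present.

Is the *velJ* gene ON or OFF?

OFF

Glyoxylate is present, so VorZ is inactive.
Cellobiose is present, so OrvX is active.
No repressor is bound and OrvX is active, so *oxaP* is transcribed.
So OxaP is produced and active.
With repressor OxaP bound, *jalM* is not transcribed.
So JalM is not produced.
Norleucine is absent, so DovW is active.
No repressor is bound and DovW is active, so *quvU* is transcribed.
So QuvU is produced and active.
With repressor QuvU bound, *velJ* is not transcribed.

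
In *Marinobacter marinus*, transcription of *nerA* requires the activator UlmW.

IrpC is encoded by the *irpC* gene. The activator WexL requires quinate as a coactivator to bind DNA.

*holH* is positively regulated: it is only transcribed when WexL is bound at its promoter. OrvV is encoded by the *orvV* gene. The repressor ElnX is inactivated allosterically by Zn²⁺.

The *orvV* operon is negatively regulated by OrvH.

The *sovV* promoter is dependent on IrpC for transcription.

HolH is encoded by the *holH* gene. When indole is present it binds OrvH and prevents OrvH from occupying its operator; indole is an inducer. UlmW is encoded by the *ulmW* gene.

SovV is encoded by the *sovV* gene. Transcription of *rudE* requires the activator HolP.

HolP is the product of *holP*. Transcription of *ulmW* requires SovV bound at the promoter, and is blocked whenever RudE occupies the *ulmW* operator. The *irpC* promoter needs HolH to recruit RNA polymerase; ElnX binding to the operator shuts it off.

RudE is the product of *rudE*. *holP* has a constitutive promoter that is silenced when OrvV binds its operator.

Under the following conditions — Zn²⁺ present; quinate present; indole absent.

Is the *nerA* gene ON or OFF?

OFF

Indole is absent, so OrvH is active.
With repressor OrvH bound, *orvV* is not transcribed.
So OrvV is not produced.
With no repressor bound, *holP* is transcribed.
So HolP is produced and active.
No repressor is bound and HolP is active, so *rudE* is transcribed.
So RudE is produced and active.
Zn²⁺ is present, so ElnX is inactive.
Quinate is present, so WexL is active.
No repressor is bound and WexL is active, so *holH* is transcribed.
So HolH is produced and active.
No repressor is bound and HolH is active, so *irpC* is transcribed.
So IrpC is produced and active.
No repressor is bound and IrpC is active, so *sovV* is transcribed.
So SovV is produced and active.
With repressor RudE bound, *ulmW* is not transcribed.
So UlmW is not produced.
Required activator UlmW is absent, so *nerA* is not transcribed.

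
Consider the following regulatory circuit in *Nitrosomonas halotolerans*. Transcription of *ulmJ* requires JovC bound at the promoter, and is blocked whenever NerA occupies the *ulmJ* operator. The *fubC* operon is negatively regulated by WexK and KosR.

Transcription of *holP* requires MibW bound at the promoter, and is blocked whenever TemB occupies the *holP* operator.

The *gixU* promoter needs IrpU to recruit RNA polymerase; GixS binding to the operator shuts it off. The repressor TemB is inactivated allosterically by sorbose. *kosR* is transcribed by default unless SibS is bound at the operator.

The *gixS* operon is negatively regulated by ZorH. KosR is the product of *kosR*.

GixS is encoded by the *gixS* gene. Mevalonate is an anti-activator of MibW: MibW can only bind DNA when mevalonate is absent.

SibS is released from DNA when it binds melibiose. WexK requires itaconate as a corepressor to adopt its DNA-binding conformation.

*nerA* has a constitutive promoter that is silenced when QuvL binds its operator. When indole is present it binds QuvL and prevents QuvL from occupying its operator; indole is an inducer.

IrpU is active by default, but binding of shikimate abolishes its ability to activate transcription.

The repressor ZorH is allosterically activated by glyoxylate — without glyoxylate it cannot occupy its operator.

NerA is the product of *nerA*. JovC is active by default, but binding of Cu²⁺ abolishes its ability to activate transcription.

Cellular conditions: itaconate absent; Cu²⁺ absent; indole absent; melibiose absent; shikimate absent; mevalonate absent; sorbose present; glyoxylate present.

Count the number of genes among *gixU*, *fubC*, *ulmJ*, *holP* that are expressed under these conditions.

Shikimate is absent, so IrpU is active.
Glyoxylate is present, so ZorH is active.
With repressor ZorH bound, *gixS* is not transcribed.
So GixS is not produced.
No repressor is bound and IrpU is active, so *gixU* is transcribed.
→ *gixU* is ON.
Itaconate is absent, so WexK is inactive.
Melibiose is absent, so SibS is active.
With repressor SibS bound, *kosR* is not transcribed.
So KosR is not produced.
With no repressor bound, *fubC* is transcribed.
→ *fubC* is ON.
Indole is absent, so QuvL is active.
With repressor QuvL bound, *nerA* is not transcribed.
So NerA is not produced.
Cu²⁺ is absent, so JovC is active.
No repressor is bound and JovC is active, so *ulmJ* is transcribed.
→ *ulmJ* is ON.
Mevalonate is absent, so MibW is active.
Sorbose is present, so TemB is inactive.
No repressor is bound and MibW is active, so *holP* is transcribed.
→ *holP* is ON.
4 of the 4 genes are transcribed.

4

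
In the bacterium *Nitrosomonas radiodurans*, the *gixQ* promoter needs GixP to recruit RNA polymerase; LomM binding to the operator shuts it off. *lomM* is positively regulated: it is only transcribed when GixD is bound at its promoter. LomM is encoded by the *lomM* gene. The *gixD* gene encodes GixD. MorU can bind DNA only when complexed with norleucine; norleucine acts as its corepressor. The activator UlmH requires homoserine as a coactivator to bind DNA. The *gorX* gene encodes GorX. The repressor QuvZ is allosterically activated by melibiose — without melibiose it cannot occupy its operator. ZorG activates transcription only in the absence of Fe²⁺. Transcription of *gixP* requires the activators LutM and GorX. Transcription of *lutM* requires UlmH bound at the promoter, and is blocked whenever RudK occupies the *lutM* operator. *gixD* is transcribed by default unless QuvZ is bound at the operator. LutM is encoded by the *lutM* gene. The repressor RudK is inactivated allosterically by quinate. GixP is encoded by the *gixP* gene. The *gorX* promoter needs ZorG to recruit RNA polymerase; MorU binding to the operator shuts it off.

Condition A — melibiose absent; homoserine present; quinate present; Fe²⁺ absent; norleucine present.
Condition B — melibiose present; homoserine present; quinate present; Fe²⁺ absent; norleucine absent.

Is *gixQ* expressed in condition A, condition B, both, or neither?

Condition A:
Melibiose is absent, so QuvZ is inactive.
With no repressor bound, *gixD* is transcribed.
So GixD is produced and active.
No repressor is bound and GixD is active, so *lomM* is transcribed.
So LomM is produced and active.
Homoserine is present, so UlmH is active.
Quinate is present, so RudK is inactive.
No repressor is bound and UlmH is active, so *lutM* is transcribed.
So LutM is produced and active.
Fe²⁺ is absent, so ZorG is active.
Norleucine is present, so MorU is active.
With repressor MorU bound, *gorX* is not transcribed.
So GorX is not produced.
Required activator GorX is absent, so *gixP* is not transcribed.
So GixP is not produced.
With repressor LomM bound, *gixQ* is not transcribed.
→ *gixQ* is OFF in A.
Condition B:
Melibiose is present, so QuvZ is active.
With repressor QuvZ bound, *gixD* is not transcribed.
So GixD is not produced.
Required activator GixD is absent, so *lomM* is not transcribed.
So LomM is not produced.
Homoserine is present, so UlmH is active.
Quinate is present, so RudK is inactive.
No repressor is bound and UlmH is active, so *lutM* is transcribed.
So LutM is produced and active.
Fe²⁺ is absent, so ZorG is active.
Norleucine is absent, so MorU is inactive.
No repressor is bound and ZorG is active, so *gorX* is transcribed.
So GorX is produced and active.
No repressor is bound and LutM and GorX are active, so *gixP* is transcribed.
So GixP is produced and active.
No repressor is bound and GixP is active, so *gixQ* is transcribed.
→ *gixQ* is ON in B.

B only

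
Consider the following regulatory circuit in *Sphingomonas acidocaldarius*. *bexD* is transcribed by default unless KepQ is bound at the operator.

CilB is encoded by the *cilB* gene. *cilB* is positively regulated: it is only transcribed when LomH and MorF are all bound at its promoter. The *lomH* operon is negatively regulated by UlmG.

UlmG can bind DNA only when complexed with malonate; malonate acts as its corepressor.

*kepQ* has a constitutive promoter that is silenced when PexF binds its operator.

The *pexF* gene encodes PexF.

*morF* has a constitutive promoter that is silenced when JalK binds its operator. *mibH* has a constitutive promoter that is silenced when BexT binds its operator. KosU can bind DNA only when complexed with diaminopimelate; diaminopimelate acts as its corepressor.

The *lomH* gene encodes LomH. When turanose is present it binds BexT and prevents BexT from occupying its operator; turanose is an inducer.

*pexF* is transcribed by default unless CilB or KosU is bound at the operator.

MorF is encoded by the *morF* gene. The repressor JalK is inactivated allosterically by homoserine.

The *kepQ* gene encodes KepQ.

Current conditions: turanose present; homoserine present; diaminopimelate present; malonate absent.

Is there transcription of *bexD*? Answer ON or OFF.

Malonate is absent, so UlmG is inactive.
With no repressor bound, *lomH* is transcribed.
So LomH is produced and active.
Homoserine is present, so JalK is inactive.
With no repressor bound, *morF* is transcribed.
So MorF is produced and active.
No repressor is bound and LomH and MorF are active, so *cilB* is transcribed.
So CilB is produced and active.
Diaminopimelate is present, so KosU is active.
With repressor CilB bound, *pexF* is not transcribed.
So PexF is not produced.
With no repressor bound, *kepQ* is transcribed.
So KepQ is produced and active.
With repressor KepQ bound, *bexD* is not transcribed.

OFF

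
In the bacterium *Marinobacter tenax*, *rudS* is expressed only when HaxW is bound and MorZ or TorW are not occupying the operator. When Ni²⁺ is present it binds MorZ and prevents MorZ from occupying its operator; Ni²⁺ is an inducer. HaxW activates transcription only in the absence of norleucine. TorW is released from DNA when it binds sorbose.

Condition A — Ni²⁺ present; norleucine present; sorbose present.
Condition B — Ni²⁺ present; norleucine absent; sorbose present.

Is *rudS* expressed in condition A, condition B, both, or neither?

Condition A:
Ni²⁺ is present, so MorZ is inactive.
Norleucine is present, so HaxW is inactive.
Sorbose is present, so TorW is inactive.
Required activator HaxW is absent, so *rudS* is not transcribed.
→ *rudS* is OFF in A.
Condition B:
Ni²⁺ is present, so MorZ is inactive.
Norleucine is absent, so HaxW is active.
Sorbose is present, so TorW is inactive.
No repressor is bound and HaxW is active, so *rudS* is transcribed.
→ *rudS* is ON in B.

B only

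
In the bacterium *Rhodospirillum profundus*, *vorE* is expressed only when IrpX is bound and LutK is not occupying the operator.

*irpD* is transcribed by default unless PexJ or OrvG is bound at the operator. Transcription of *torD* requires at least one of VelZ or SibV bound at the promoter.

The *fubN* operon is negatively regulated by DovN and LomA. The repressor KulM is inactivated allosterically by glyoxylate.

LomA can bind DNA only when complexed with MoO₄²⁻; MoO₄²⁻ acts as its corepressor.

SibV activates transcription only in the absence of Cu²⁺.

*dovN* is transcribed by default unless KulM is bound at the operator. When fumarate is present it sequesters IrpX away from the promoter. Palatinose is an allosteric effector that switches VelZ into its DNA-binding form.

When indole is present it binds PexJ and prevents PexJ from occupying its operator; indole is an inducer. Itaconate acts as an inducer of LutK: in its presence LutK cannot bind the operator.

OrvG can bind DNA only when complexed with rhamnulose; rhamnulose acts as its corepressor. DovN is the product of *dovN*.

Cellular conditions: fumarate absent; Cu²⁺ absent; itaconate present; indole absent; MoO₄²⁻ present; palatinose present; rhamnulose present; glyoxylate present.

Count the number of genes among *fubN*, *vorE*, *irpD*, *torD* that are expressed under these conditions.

2

Glyoxylate is present, so KulM is inactive.
With no repressor bound, *dovN* is transcribed.
So DovN is produced and active.
MoO₄²⁻ is present, so LomA is active.
With repressor DovN bound, *fubN* is not transcribed.
→ *fubN* is OFF.
Itaconate is present, so LutK is inactive.
Fumarate is absent, so IrpX is active.
No repressor is bound and IrpX is active, so *vorE* is transcribed.
→ *vorE* is ON.
Indole is absent, so PexJ is active.
Rhamnulose is present, so OrvG is active.
With repressor PexJ bound, *irpD* is not transcribed.
→ *irpD* is OFF.
Palatinose is present, so VelZ is active.
Cu²⁺ is absent, so SibV is active.
Activator VelZ is present, so *torD* is transcribed.
→ *torD* is ON.
2 of the 4 genes are transcribed.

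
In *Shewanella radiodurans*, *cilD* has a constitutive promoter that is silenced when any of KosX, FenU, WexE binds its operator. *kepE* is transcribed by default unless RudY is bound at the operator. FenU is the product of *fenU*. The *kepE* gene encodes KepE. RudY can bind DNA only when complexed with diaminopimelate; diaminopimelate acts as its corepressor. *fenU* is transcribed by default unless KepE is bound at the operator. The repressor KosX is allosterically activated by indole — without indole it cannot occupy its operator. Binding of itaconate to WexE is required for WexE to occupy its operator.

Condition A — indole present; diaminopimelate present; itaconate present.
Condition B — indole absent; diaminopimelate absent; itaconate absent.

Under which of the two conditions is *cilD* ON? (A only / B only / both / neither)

B only

Condition A:
Indole is present, so KosX is active.
Diaminopimelate is present, so RudY is active.
With repressor RudY bound, *kepE* is not transcribed.
So KepE is not produced.
With no repressor bound, *fenU* is transcribed.
So FenU is produced and active.
Itaconate is present, so WexE is active.
With repressor KosX bound, *cilD* is not transcribed.
→ *cilD* is OFF in A.
Condition B:
Indole is absent, so KosX is inactive.
Diaminopimelate is absent, so RudY is inactive.
With no repressor bound, *kepE* is transcribed.
So KepE is produced and active.
With repressor KepE bound, *fenU* is not transcribed.
So FenU is not produced.
Itaconate is absent, so WexE is inactive.
With no repressor bound, *cilD* is transcribed.
→ *cilD* is ON in B.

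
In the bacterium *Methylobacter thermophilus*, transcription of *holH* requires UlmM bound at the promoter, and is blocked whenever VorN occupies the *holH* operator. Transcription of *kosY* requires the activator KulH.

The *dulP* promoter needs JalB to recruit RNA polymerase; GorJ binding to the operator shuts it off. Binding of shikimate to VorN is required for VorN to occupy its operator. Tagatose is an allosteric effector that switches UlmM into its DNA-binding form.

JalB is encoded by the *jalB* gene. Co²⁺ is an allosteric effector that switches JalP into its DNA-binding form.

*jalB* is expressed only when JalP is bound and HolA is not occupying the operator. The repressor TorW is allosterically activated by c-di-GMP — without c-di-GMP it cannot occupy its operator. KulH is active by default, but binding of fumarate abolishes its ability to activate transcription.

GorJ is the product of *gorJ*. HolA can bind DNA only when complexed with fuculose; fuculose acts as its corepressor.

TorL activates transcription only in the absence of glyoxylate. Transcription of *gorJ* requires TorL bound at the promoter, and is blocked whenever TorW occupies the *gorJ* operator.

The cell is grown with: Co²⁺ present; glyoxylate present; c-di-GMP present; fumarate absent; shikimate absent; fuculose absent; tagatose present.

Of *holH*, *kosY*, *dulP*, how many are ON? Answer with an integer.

Shikimate is absent, so VorN is inactive.
Tagatose is present, so UlmM is active.
No repressor is bound and UlmM is active, so *holH* is transcribed.
→ *holH* is ON.
Fumarate is absent, so KulH is active.
No repressor is bound and KulH is active, so *kosY* is transcribed.
→ *kosY* is ON.
Fuculose is absent, so HolA is inactive.
Co²⁺ is present, so JalP is active.
No repressor is bound and JalP is active, so *jalB* is transcribed.
So JalB is produced and active.
Glyoxylate is present, so TorL is inactive.
c-di-GMP is present, so TorW is active.
With repressor TorW bound, *gorJ* is not transcribed.
So GorJ is not produced.
No repressor is bound and JalB is active, so *dulP* is transcribed.
→ *dulP* is ON.
3 of the 3 genes are transcribed.

3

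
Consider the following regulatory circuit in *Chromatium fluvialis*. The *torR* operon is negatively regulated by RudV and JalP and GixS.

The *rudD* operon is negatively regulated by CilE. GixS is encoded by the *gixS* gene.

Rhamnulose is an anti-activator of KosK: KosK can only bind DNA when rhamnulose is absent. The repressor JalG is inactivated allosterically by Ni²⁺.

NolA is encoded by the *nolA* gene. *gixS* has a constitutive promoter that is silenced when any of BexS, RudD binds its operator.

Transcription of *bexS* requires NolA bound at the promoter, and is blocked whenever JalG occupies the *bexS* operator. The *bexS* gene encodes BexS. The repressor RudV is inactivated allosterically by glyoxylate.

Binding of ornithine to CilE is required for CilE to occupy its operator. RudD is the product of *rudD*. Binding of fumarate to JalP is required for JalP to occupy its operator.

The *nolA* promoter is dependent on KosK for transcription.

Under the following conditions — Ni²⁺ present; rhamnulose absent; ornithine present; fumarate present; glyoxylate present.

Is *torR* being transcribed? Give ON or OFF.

OFF

Glyoxylate is present, so RudV is inactive.
Fumarate is present, so JalP is active.
Ni²⁺ is present, so JalG is inactive.
Rhamnulose is absent, so KosK is active.
No repressor is bound and KosK is active, so *nolA* is transcribed.
So NolA is produced and active.
No repressor is bound and NolA is active, so *bexS* is transcribed.
So BexS is produced and active.
Ornithine is present, so CilE is active.
With repressor CilE bound, *rudD* is not transcribed.
So RudD is not produced.
With repressor BexS bound, *gixS* is not transcribed.
So GixS is not produced.
With repressor JalP bound, *torR* is not transcribed.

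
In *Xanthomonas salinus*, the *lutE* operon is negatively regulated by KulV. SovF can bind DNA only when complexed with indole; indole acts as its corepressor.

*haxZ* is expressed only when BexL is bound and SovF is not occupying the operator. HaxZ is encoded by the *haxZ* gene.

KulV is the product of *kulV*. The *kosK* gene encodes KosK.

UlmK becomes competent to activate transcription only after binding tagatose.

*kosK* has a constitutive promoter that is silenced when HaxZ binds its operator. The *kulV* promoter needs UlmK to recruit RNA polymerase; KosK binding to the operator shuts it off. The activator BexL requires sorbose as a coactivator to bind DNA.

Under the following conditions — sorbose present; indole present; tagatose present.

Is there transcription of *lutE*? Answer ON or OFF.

ON

Indole is present, so SovF is active.
Sorbose is present, so BexL is active.
With repressor SovF bound, *haxZ* is not transcribed.
So HaxZ is not produced.
With no repressor bound, *kosK* is transcribed.
So KosK is produced and active.
Tagatose is present, so UlmK is active.
With repressor KosK bound, *kulV* is not transcribed.
So KulV is not produced.
With no repressor bound, *lutE* is transcribed.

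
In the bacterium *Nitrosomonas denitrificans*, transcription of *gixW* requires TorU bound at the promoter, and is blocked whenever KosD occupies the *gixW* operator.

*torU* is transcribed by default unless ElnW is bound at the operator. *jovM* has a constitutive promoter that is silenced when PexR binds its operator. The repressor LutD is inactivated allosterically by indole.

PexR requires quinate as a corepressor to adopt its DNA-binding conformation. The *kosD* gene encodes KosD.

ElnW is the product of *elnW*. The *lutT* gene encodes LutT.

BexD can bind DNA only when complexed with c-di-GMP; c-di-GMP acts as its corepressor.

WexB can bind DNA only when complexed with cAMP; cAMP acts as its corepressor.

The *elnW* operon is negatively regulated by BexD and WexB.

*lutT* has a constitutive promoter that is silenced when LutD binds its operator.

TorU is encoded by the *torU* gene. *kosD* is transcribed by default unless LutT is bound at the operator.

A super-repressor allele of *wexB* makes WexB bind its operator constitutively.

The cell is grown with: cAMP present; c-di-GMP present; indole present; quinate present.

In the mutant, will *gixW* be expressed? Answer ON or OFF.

ON

Indole is present, so LutD is inactive.
With no repressor bound, *lutT* is transcribed.
So LutT is produced and active.
With repressor LutT bound, *kosD* is not transcribed.
So KosD is not produced.
c-di-GMP is present, so BexD is active.
WexB is constitutively active in this strain.
With repressor BexD bound, *elnW* is not transcribed.
So ElnW is not produced.
With no repressor bound, *torU* is transcribed.
So TorU is produced and active.
No repressor is bound and TorU is active, so *gixW* is transcribed.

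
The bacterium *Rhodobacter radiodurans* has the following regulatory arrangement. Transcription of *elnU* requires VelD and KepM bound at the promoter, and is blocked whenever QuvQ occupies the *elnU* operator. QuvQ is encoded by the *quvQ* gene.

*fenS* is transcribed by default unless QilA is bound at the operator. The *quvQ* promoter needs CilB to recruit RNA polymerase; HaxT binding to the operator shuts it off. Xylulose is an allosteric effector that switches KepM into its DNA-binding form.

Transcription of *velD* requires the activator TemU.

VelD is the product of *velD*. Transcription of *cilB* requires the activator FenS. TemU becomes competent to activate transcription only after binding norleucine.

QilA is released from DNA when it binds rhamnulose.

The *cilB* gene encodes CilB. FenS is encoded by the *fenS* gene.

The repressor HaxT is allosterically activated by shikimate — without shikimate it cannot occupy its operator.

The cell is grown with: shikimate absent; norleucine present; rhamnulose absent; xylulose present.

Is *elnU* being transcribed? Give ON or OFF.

ON

Norleucine is present, so TemU is active.
No repressor is bound and TemU is active, so *velD* is transcribed.
So VelD is produced and active.
Rhamnulose is absent, so QilA is active.
With repressor QilA bound, *fenS* is not transcribed.
So FenS is not produced.
Required activator FenS is absent, so *cilB* is not transcribed.
So CilB is not produced.
Shikimate is absent, so HaxT is inactive.
Required activator CilB is absent, so *quvQ* is not transcribed.
So QuvQ is not produced.
Xylulose is present, so KepM is active.
No repressor is bound and VelD and KepM are active, so *elnU* is transcribed.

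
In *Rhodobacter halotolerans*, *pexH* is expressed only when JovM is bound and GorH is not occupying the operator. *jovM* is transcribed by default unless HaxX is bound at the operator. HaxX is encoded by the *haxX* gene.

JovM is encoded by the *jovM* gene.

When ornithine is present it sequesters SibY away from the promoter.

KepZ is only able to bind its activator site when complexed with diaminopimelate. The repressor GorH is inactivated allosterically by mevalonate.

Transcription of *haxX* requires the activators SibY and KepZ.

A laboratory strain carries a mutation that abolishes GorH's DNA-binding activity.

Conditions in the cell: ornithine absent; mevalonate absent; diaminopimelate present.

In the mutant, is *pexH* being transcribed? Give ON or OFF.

GorH is non-functional in this strain, so it has no effect.
Ornithine is absent, so SibY is active.
Diaminopimelate is present, so KepZ is active.
No repressor is bound and SibY and KepZ are active, so *haxX* is transcribed.
So HaxX is produced and active.
With repressor HaxX bound, *jovM* is not transcribed.
So JovM is not produced.
Required activator JovM is absent, so *pexH* is not transcribed.

OFF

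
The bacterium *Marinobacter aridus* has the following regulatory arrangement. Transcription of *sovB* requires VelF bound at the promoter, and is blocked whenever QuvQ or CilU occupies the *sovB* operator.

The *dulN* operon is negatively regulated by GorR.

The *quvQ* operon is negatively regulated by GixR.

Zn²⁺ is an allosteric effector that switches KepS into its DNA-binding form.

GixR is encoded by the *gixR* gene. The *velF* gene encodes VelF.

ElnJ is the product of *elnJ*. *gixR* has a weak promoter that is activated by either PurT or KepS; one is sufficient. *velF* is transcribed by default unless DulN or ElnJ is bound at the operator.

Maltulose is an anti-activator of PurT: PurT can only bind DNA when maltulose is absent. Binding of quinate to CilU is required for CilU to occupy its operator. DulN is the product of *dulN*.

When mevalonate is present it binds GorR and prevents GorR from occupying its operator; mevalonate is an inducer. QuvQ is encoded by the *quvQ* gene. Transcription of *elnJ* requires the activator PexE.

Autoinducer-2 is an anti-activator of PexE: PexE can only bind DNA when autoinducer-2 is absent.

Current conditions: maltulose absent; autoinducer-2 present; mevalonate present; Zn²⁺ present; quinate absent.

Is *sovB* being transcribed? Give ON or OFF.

Mevalonate is present, so GorR is inactive.
With no repressor bound, *dulN* is transcribed.
So DulN is produced and active.
Autoinducer-2 is present, so PexE is inactive.
Required activator PexE is absent, so *elnJ* is not transcribed.
So ElnJ is not produced.
With repressor DulN bound, *velF* is not transcribed.
So VelF is not produced.
Maltulose is absent, so PurT is active.
Zn²⁺ is present, so KepS is active.
Activator PurT is present, so *gixR* is transcribed.
So GixR is produced and active.
With repressor GixR bound, *quvQ* is not transcribed.
So QuvQ is not produced.
Quinate is absent, so CilU is inactive.
Required activator VelF is absent, so *sovB* is not transcribed.

OFF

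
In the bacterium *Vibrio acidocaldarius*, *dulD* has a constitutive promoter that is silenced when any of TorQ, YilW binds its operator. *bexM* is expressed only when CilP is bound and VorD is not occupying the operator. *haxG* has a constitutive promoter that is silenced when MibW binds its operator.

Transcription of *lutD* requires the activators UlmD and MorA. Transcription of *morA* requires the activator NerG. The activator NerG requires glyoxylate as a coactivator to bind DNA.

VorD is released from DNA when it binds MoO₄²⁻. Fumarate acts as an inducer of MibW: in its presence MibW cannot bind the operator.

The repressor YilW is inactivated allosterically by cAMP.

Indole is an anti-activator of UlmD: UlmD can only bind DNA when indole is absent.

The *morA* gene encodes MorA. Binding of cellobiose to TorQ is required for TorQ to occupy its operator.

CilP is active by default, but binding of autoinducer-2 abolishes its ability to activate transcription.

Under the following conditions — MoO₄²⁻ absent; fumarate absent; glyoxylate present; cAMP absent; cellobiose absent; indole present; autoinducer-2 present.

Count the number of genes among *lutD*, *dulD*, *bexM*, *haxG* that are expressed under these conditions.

Indole is present, so UlmD is inactive.
Glyoxylate is present, so NerG is active.
No repressor is bound and NerG is active, so *morA* is transcribed.
So MorA is produced and active.
Required activator UlmD is absent, so *lutD* is not transcribed.
→ *lutD* is OFF.
Cellobiose is absent, so TorQ is inactive.
cAMP is absent, so YilW is active.
With repressor YilW bound, *dulD* is not transcribed.
→ *dulD* is OFF.
MoO₄²⁻ is absent, so VorD is active.
Autoinducer-2 is present, so CilP is inactive.
With repressor VorD bound, *bexM* is not transcribed.
→ *bexM* is OFF.
Fumarate is absent, so MibW is active.
With repressor MibW bound, *haxG* is not transcribed.
→ *haxG* is OFF.
0 of the 4 genes are transcribed.

0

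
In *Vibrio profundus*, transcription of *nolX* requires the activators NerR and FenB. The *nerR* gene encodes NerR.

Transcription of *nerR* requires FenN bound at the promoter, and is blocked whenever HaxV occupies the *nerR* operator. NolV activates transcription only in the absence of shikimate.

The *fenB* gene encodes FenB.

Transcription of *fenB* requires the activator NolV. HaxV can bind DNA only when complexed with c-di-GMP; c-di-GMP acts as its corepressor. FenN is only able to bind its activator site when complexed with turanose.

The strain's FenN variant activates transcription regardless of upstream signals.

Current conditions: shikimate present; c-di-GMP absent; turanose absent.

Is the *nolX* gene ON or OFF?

c-di-GMP is absent, so HaxV is inactive.
FenN is constitutively active in this strain.
No repressor is bound and FenN is active, so *nerR* is transcribed.
So NerR is produced and active.
Shikimate is present, so NolV is inactive.
Required activator NolV is absent, so *fenB* is not transcribed.
So FenB is not produced.
Required activator FenB is absent, so *nolX* is not transcribed.

OFF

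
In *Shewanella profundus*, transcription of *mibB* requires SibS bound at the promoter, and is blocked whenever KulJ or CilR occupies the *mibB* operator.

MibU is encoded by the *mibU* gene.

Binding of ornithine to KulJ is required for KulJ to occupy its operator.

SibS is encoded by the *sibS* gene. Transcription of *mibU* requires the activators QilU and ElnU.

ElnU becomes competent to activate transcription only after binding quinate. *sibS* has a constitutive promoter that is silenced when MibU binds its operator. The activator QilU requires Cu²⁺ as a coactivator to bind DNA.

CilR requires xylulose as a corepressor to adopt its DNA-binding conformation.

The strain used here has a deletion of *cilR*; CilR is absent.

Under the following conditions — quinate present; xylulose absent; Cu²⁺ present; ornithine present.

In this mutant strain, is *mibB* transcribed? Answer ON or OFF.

Ornithine is present, so KulJ is active.
CilR is non-functional in this strain, so it has no effect.
Cu²⁺ is present, so QilU is active.
Quinate is present, so ElnU is active.
No repressor is bound and QilU and ElnU are active, so *mibU* is transcribed.
So MibU is produced and active.
With repressor MibU bound, *sibS* is not transcribed.
So SibS is not produced.
With repressor KulJ bound, *mibB* is not transcribed.

OFF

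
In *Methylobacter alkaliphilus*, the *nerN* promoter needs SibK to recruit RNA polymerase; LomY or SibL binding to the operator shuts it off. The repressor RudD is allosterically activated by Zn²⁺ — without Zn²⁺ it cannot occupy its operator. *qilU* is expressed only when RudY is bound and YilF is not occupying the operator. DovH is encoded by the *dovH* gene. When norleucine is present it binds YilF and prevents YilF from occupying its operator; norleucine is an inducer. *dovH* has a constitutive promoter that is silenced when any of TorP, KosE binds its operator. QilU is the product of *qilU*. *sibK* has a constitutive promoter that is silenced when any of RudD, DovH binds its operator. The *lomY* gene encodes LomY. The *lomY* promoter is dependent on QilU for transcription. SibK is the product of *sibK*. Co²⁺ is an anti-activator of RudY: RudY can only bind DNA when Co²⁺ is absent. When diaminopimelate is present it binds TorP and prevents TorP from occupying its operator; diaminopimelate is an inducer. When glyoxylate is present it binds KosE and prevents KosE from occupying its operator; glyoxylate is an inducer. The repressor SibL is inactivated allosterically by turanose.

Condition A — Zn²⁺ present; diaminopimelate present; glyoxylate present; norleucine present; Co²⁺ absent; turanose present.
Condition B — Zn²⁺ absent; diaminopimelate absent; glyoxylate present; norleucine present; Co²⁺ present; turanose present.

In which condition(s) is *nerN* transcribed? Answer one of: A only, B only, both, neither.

Condition A:
Zn²⁺ is present, so RudD is active.
Diaminopimelate is present, so TorP is inactive.
Glyoxylate is present, so KosE is inactive.
With no repressor bound, *dovH* is transcribed.
So DovH is produced and active.
With repressor RudD bound, *sibK* is not transcribed.
So SibK is not produced.
Norleucine is present, so YilF is inactive.
Co²⁺ is absent, so RudY is active.
No repressor is bound and RudY is active, so *qilU* is transcribed.
So QilU is produced and active.
No repressor is bound and QilU is active, so *lomY* is transcribed.
So LomY is produced and active.
Turanose is present, so SibL is inactive.
With repressor LomY bound, *nerN* is not transcribed.
→ *nerN* is OFF in A.
Condition B:
Zn²⁺ is absent, so RudD is inactive.
Diaminopimelate is absent, so TorP is active.
Glyoxylate is present, so KosE is inactive.
With repressor TorP bound, *dovH* is not transcribed.
So DovH is not produced.
With no repressor bound, *sibK* is transcribed.
So SibK is produced and active.
Norleucine is present, so YilF is inactive.
Co²⁺ is present, so RudY is inactive.
Required activator RudY is absent, so *qilU* is not transcribed.
So QilU is not produced.
Required activator QilU is absent, so *lomY* is not transcribed.
So LomY is not produced.
Turanose is present, so SibL is inactive.
No repressor is bound and SibK is active, so *nerN* is transcribed.
→ *nerN* is ON in B.

B only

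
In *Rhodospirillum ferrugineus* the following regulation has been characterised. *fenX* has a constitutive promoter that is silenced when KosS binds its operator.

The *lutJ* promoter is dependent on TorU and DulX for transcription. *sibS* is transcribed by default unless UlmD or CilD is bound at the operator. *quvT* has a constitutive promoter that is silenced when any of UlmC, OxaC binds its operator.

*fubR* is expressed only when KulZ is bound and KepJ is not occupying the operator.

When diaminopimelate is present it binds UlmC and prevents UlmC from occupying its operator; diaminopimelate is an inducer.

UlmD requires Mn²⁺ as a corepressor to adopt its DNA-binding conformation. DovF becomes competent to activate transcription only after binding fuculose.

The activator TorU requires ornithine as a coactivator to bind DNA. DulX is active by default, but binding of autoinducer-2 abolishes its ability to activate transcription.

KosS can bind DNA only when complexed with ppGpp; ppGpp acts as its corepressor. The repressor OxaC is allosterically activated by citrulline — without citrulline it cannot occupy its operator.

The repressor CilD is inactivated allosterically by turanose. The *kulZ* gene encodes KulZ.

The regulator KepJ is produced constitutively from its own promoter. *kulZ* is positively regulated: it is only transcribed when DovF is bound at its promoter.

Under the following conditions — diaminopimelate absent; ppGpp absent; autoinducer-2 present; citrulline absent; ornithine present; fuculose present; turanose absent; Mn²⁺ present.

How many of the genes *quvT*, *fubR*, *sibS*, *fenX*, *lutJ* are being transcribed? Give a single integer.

Diaminopimelate is absent, so UlmC is active.
Citrulline is absent, so OxaC is inactive.
With repressor UlmC bound, *quvT* is not transcribed.
→ *quvT* is OFF.
Fuculose is present, so DovF is active.
No repressor is bound and DovF is active, so *kulZ* is transcribed.
So KulZ is produced and active.
KepJ is produced constitutively and is active.
With repressor KepJ bound, *fubR* is not transcribed.
→ *fubR* is OFF.
Mn²⁺ is present, so UlmD is active.
Turanose is absent, so CilD is active.
With repressor UlmD bound, *sibS* is not transcribed.
→ *sibS* is OFF.
ppGpp is absent, so KosS is inactive.
With no repressor bound, *fenX* is transcribed.
→ *fenX* is ON.
Ornithine is present, so TorU is active.
Autoinducer-2 is present, so DulX is inactive.
Required activator DulX is absent, so *lutJ* is not transcribed.
→ *lutJ* is OFF.
1 of the 5 genes is transcribed.

1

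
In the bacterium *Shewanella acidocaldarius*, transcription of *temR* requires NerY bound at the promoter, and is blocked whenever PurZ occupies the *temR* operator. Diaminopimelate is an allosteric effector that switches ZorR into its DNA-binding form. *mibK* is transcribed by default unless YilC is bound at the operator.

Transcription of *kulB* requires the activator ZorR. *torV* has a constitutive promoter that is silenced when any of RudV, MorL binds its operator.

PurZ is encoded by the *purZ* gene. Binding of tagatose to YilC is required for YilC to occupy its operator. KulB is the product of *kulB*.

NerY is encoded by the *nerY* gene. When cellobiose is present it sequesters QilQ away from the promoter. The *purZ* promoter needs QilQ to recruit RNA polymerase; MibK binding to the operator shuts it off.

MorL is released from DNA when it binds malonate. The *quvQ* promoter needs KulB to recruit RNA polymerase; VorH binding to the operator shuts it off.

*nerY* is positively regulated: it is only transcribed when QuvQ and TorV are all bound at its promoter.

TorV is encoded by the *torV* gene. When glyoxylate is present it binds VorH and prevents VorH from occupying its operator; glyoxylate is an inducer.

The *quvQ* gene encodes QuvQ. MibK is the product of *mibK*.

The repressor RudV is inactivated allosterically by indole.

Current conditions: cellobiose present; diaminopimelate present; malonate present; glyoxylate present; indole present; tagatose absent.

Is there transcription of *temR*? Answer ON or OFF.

ON

Cellobiose is present, so QilQ is inactive.
Tagatose is absent, so YilC is inactive.
With no repressor bound, *mibK* is transcribed.
So MibK is produced and active.
With repressor MibK bound, *purZ* is not transcribed.
So PurZ is not produced.
Glyoxylate is present, so VorH is inactive.
Diaminopimelate is present, so ZorR is active.
No repressor is bound and ZorR is active, so *kulB* is transcribed.
So KulB is produced and active.
No repressor is bound and KulB is active, so *quvQ* is transcribed.
So QuvQ is produced and active.
Indole is present, so RudV is inactive.
Malonate is present, so MorL is inactive.
With no repressor bound, *torV* is transcribed.
So TorV is produced and active.
No repressor is bound and QuvQ and TorV are active, so *nerY* is transcribed.
So NerY is produced and active.
No repressor is bound and NerY is active, so *temR* is transcribed.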